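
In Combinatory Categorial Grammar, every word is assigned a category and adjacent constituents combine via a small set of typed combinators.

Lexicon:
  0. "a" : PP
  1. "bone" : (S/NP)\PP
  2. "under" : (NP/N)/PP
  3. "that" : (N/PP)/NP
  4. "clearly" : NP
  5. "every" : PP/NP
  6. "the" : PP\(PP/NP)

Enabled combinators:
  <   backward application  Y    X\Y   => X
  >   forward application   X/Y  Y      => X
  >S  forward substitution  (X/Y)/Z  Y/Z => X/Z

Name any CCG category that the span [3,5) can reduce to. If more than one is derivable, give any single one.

N/PP

[0,7] S   >
  [0,2] S/NP   <
    [0,1] "a" : PP
    [1,2] "bone" : (S/NP)\PP
  [2,7] NP   >
    [2,5] NP/PP   >S
      [2,3] "under" : (NP/N)/PP
      [3,5] N/PP   >
        [3,4] "that" : (N/PP)/NP
        [4,5] "clearly" : NP
    [5,7] PP   <
      [5,6] "every" : PP/NP
      [6,7] "the" : PP\(PP/NP)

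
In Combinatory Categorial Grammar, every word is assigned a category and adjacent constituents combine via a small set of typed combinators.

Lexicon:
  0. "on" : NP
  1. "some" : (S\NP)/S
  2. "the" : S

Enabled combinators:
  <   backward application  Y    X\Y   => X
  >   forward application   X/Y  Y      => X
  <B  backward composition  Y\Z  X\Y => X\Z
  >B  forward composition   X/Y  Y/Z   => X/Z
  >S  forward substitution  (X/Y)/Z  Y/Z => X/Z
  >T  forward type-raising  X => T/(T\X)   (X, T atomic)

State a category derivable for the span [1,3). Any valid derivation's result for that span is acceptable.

[0,3] S   >
  [0,1] S/(S\NP)   >T
    [0,1] "on" : NP
  [1,3] S\NP   >
    [1,2] "some" : (S\NP)/S
    [2,3] "the" : S

S\NP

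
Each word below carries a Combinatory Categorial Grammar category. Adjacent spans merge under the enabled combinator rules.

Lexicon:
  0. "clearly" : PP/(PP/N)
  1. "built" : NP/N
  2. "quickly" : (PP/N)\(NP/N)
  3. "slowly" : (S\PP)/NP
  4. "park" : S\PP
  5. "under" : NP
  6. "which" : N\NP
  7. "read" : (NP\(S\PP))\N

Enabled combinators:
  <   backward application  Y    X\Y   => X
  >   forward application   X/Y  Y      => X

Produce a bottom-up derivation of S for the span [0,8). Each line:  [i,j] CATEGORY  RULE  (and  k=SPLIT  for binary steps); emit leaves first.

[0,8] S   <
  [0,3] PP   >
    [0,1] "clearly" : PP/(PP/N)
    [1,3] PP/N   <
      [1,2] "built" : NP/N
      [2,3] "quickly" : (PP/N)\(NP/N)
  [3,8] S\PP   >
    [3,4] "slowly" : (S\PP)/NP
    [4,8] NP   <
      [4,5] "park" : S\PP
      [5,8] NP\(S\PP)   <
        [5,7] N   <
          [5,6] "under" : NP
          [6,7] "which" : N\NP
        [7,8] "read" : (NP\(S\PP))\N

[0,1] PP/(PP/N)  lex  "clearly"
[1,2] NP/N  lex  "built"
[2,3] (PP/N)\(NP/N)  lex  "quickly"
[1,3] PP/N  <  k=2
[0,3] PP  >  k=1
[3,4] (S\PP)/NP  lex  "slowly"
[4,5] S\PP  lex  "park"
[5,6] NP  lex  "under"
[6,7] N\NP  lex  "which"
[5,7] N  <  k=6
[7,8] (NP\(S\PP))\N  lex  "read"
[5,8] NP\(S\PP)  <  k=7
[4,8] NP  <  k=5
[3,8] S\PP  >  k=4
[0,8] S  <  k=3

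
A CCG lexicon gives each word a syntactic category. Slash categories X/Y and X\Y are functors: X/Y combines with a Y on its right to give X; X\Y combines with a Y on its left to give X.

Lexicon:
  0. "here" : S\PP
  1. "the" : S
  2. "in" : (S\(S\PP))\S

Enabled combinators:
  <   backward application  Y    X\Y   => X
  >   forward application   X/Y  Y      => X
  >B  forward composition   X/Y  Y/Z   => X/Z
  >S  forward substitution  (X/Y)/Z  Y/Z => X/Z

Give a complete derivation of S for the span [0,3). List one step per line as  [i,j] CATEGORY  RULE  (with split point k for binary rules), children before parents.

[0,1] S\PP  lex  "here"
[1,2] S  lex  "the"
[2,3] (S\(S\PP))\S  lex  "in"
[1,3] S\(S\PP)  <  k=2
[0,3] S  <  k=1

[0,3] S   <
  [0,1] "here" : S\PP
  [1,3] S\(S\PP)   <
    [1,2] "the" : S
    [2,3] "in" : (S\(S\PP))\S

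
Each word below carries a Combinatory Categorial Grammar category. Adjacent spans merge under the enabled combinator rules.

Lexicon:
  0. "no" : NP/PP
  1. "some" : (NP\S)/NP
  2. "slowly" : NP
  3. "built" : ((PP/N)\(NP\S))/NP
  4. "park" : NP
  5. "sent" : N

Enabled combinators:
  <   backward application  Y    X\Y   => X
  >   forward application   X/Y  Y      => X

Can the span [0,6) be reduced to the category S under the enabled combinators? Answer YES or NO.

NP/PP (NP\S)/NP NP ((PP/N)\(NP\S))/NP NP N
CKY chart[0,6] = {NP}; S ∉ chart

NO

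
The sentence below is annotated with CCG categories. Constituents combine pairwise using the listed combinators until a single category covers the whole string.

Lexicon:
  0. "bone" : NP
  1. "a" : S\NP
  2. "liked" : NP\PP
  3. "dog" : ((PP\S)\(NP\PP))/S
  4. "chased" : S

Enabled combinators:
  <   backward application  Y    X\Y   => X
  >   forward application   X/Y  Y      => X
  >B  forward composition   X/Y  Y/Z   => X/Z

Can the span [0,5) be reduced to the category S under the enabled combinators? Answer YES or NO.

NO

NP S\NP NP\PP ((PP\S)\(NP\PP))/S S
CKY chart[0,5] = {PP}; S ∉ chart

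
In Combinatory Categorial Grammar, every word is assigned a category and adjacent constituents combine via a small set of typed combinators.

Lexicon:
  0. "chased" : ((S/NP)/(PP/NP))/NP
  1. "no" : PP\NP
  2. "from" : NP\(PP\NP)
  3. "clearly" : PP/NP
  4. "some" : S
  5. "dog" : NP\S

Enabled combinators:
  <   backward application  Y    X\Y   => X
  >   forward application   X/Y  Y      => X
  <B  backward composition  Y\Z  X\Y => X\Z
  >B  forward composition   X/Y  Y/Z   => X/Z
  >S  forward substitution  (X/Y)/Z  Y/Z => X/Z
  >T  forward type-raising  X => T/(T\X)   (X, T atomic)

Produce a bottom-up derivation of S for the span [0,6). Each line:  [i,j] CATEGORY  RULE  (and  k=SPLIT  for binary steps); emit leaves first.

[0,1] ((S/NP)/(PP/NP))/NP  lex  "chased"
[1,2] PP\NP  lex  "no"
[2,3] NP\(PP\NP)  lex  "from"
[1,3] NP  <  k=2
[0,3] (S/NP)/(PP/NP)  >  k=1
[3,4] PP/NP  lex  "clearly"
[0,4] S/NP  >  k=3
[4,5] S  lex  "some"
[4,5] NP/(NP\S)  >T
[5,6] NP\S  lex  "dog"
[4,6] NP  >  k=5
[0,6] S  >  k=4

[0,6] S   >
  [0,4] S/NP   >
    [0,3] (S/NP)/(PP/NP)   >
      [0,1] "chased" : ((S/NP)/(PP/NP))/NP
      [1,3] NP   <
        [1,2] "no" : PP\NP
        [2,3] "from" : NP\(PP\NP)
    [3,4] "clearly" : PP/NP
  [4,6] NP   >
    [4,5] NP/(NP\S)   >T
      [4,5] "some" : S
    [5,6] "dog" : NP\S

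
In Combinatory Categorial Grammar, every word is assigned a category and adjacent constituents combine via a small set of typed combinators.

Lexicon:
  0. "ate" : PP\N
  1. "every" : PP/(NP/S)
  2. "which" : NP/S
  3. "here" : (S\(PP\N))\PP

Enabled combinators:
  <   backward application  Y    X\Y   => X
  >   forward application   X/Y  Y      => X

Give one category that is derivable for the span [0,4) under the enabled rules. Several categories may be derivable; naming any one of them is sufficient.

S

[0,4] S   <
  [0,1] "ate" : PP\N
  [1,4] S\(PP\N)   <
    [1,3] PP   >
      [1,2] "every" : PP/(NP/S)
      [2,3] "which" : NP/S
    [3,4] "here" : (S\(PP\N))\PP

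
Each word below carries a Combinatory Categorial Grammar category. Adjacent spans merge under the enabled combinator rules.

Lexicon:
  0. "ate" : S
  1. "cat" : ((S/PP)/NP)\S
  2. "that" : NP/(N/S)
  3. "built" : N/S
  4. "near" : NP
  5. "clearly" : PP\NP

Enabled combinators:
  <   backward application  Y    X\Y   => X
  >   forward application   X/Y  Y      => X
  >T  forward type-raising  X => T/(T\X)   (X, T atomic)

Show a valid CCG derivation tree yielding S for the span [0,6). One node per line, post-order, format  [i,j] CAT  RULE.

[0,6] S   >
  [0,4] S/PP   >
    [0,2] (S/PP)/NP   <
      [0,1] "ate" : S
      [1,2] "cat" : ((S/PP)/NP)\S
    [2,4] NP   >
      [2,3] "that" : NP/(N/S)
      [3,4] "built" : N/S
  [4,6] PP   >
    [4,5] PP/(PP\NP)   >T
      [4,5] "near" : NP
    [5,6] "clearly" : PP\NP

[0,1] S  lex  "ate"
[1,2] ((S/PP)/NP)\S  lex  "cat"
[0,2] (S/PP)/NP  <  k=1
[2,3] NP/(N/S)  lex  "that"
[3,4] N/S  lex  "built"
[2,4] NP  >  k=3
[0,4] S/PP  >  k=2
[4,5] NP  lex  "near"
[4,5] PP/(PP\NP)  >T
[5,6] PP\NP  lex  "clearly"
[4,6] PP  >  k=5
[0,6] S  >  k=4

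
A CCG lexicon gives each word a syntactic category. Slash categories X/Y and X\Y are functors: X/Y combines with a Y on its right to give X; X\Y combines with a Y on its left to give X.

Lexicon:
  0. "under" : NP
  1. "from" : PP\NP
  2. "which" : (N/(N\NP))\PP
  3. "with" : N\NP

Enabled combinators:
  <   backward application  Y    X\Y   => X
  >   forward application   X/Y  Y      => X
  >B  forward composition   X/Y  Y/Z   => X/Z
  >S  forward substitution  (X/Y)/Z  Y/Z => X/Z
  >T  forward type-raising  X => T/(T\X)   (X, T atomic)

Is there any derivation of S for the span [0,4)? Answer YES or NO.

NO

NP PP\NP (N/(N\NP))\PP N\NP
CKY chart[0,4] = {N, N/(N\N), NP/(NP\N), PP/(PP\N), S/(S\N)}; S ∉ chart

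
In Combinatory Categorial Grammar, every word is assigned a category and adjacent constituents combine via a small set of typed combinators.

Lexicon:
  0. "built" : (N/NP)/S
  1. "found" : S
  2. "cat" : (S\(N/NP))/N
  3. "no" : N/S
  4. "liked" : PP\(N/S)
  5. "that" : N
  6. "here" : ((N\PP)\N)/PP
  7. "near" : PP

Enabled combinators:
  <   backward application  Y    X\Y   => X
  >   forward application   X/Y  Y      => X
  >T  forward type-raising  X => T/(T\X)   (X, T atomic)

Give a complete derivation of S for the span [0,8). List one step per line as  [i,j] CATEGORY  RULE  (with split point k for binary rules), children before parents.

[0,1] (N/NP)/S  lex  "built"
[1,2] S  lex  "found"
[0,2] N/NP  >  k=1
[2,3] (S\(N/NP))/N  lex  "cat"
[3,4] N/S  lex  "no"
[4,5] PP\(N/S)  lex  "liked"
[3,5] PP  <  k=4
[5,6] N  lex  "that"
[6,7] ((N\PP)\N)/PP  lex  "here"
[7,8] PP  lex  "near"
[6,8] (N\PP)\N  >  k=7
[5,8] N\PP  <  k=6
[3,8] N  <  k=5
[2,8] S\(N/NP)  >  k=3
[0,8] S  <  k=2

[0,8] S   <
  [0,2] N/NP   >
    [0,1] "built" : (N/NP)/S
    [1,2] "found" : S
  [2,8] S\(N/NP)   >
    [2,3] "cat" : (S\(N/NP))/N
    [3,8] N   <
      [3,5] PP   <
        [3,4] "no" : N/S
        [4,5] "liked" : PP\(N/S)
      [5,8] N\PP   <
        [5,6] "that" : N
        [6,8] (N\PP)\N   >
          [6,7] "here" : ((N\PP)\N)/PP
          [7,8] "near" : PP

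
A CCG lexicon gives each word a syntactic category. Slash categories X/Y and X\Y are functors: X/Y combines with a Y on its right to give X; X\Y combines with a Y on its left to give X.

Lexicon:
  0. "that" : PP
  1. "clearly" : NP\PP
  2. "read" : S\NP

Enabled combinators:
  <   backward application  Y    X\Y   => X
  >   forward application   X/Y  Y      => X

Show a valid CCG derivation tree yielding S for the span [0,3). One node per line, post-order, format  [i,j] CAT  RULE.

[0,3] S   <
  [0,2] NP   <
    [0,1] "that" : PP
    [1,2] "clearly" : NP\PP
  [2,3] "read" : S\NP

[0,1] PP  lex  "that"
[1,2] NP\PP  lex  "clearly"
[0,2] NP  <  k=1
[2,3] S\NP  lex  "read"
[0,3] S  <  k=2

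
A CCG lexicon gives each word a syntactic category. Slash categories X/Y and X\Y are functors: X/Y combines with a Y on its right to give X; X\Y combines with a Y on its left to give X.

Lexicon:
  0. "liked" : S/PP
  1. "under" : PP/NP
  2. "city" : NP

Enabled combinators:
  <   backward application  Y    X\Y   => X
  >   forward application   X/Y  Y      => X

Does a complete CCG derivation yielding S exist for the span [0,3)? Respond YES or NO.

YES

[0,3] S   >
  [0,1] "liked" : S/PP
  [1,3] PP   >
    [1,2] "under" : PP/NP
    [2,3] "city" : NP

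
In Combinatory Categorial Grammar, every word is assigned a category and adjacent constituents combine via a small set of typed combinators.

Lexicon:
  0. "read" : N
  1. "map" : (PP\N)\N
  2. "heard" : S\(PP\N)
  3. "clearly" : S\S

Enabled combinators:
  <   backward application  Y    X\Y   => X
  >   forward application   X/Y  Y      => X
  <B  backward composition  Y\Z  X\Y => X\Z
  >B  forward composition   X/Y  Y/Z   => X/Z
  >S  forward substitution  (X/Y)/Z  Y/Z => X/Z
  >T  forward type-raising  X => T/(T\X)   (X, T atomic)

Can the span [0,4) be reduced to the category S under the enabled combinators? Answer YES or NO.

[0,4] S   <
  [0,1] "read" : N
  [1,4] S\N   <B
    [1,3] S\N   <B
      [1,2] "map" : (PP\N)\N
      [2,3] "heard" : S\(PP\N)
    [3,4] "clearly" : S\S

YES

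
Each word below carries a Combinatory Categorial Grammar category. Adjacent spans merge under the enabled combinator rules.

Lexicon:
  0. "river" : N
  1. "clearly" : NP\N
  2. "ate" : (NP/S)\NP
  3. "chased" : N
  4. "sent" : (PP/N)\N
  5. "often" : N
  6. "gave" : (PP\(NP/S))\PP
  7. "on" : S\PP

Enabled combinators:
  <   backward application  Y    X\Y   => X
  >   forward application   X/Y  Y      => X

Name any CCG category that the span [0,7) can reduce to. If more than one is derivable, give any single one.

PP

[0,8] S   <
  [0,7] PP   <
    [0,3] NP/S   <
      [0,2] NP   <
        [0,1] "river" : N
        [1,2] "clearly" : NP\N
      [2,3] "ate" : (NP/S)\NP
    [3,7] PP\(NP/S)   <
      [3,6] PP   >
        [3,5] PP/N   <
          [3,4] "chased" : N
          [4,5] "sent" : (PP/N)\N
        [5,6] "often" : N
      [6,7] "gave" : (PP\(NP/S))\PP
  [7,8] "on" : S\PP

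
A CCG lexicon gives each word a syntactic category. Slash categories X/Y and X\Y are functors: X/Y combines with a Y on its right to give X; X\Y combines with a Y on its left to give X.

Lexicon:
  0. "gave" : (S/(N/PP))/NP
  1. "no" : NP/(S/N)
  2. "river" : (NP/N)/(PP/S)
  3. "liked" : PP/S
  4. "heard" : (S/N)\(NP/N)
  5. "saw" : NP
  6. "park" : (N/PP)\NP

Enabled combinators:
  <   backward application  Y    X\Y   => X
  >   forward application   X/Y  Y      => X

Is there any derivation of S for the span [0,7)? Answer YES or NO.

YES

[0,7] S   >
  [0,5] S/(N/PP)   >
    [0,1] "gave" : (S/(N/PP))/NP
    [1,5] NP   >
      [1,2] "no" : NP/(S/N)
      [2,5] S/N   <
        [2,4] NP/N   >
          [2,3] "river" : (NP/N)/(PP/S)
          [3,4] "liked" : PP/S
        [4,5] "heard" : (S/N)\(NP/N)
  [5,7] N/PP   <
    [5,6] "saw" : NP
    [6,7] "park" : (N/PP)\NP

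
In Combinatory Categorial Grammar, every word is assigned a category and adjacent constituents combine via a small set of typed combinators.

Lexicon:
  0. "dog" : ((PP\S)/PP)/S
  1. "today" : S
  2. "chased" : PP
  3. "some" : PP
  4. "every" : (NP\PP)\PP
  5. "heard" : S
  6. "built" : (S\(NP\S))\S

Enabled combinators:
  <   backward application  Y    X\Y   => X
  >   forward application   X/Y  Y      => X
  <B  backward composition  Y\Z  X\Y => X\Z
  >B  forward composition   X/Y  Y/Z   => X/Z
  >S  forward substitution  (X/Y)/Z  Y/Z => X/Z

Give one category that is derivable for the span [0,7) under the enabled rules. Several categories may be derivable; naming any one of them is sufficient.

[0,7] S   <
  [0,5] NP\S   <B
    [0,3] PP\S   >
      [0,2] (PP\S)/PP   >
        [0,1] "dog" : ((PP\S)/PP)/S
        [1,2] "today" : S
      [2,3] "chased" : PP
    [3,5] NP\PP   <
      [3,4] "some" : PP
      [4,5] "every" : (NP\PP)\PP
  [5,7] S\(NP\S)   <
    [5,6] "heard" : S
    [6,7] "built" : (S\(NP\S))\S

S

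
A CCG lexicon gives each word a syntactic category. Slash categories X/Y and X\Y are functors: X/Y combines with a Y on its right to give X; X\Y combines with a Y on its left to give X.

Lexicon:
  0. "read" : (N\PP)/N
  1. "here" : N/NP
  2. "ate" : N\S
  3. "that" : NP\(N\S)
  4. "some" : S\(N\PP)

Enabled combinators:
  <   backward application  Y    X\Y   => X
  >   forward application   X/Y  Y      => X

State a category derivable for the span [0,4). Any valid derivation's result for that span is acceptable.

N\PP

[0,5] S   <
  [0,4] N\PP   >
    [0,1] "read" : (N\PP)/N
    [1,4] N   >
      [1,2] "here" : N/NP
      [2,4] NP   <
        [2,3] "ate" : N\S
        [3,4] "that" : NP\(N\S)
  [4,5] "some" : S\(N\PP)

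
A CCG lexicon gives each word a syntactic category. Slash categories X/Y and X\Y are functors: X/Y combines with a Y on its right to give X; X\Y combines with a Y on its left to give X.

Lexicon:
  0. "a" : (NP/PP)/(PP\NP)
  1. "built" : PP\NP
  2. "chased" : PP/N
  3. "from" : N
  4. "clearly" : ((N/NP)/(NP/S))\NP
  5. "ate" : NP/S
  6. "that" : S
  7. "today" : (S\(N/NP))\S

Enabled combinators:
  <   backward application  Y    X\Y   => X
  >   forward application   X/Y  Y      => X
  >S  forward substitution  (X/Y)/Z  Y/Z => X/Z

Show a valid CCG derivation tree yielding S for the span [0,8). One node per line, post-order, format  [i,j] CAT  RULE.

[0,8] S   <
  [0,6] N/NP   >
    [0,5] (N/NP)/(NP/S)   <
      [0,4] NP   >
        [0,2] NP/PP   >
          [0,1] "a" : (NP/PP)/(PP\NP)
          [1,2] "built" : PP\NP
        [2,4] PP   >
          [2,3] "chased" : PP/N
          [3,4] "from" : N
      [4,5] "clearly" : ((N/NP)/(NP/S))\NP
    [5,6] "ate" : NP/S
  [6,8] S\(N/NP)   <
    [6,7] "that" : S
    [7,8] "today" : (S\(N/NP))\S

[0,1] (NP/PP)/(PP\NP)  lex  "a"
[1,2] PP\NP  lex  "built"
[0,2] NP/PP  >  k=1
[2,3] PP/N  lex  "chased"
[3,4] N  lex  "from"
[2,4] PP  >  k=3
[0,4] NP  >  k=2
[4,5] ((N/NP)/(NP/S))\NP  lex  "clearly"
[0,5] (N/NP)/(NP/S)  <  k=4
[5,6] NP/S  lex  "ate"
[0,6] N/NP  >  k=5
[6,7] S  lex  "that"
[7,8] (S\(N/NP))\S  lex  "today"
[6,8] S\(N/NP)  <  k=7
[0,8] S  <  k=6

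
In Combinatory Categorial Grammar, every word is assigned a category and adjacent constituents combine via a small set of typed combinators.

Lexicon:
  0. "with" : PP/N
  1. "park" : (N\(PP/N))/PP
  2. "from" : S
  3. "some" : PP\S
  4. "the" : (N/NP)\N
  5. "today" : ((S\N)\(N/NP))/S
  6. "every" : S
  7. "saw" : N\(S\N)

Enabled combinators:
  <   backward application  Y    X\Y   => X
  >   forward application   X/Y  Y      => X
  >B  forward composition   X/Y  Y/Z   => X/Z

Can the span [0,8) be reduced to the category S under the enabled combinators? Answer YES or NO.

PP/N (N\(PP/N))/PP S PP\S (N/NP)\N ((S\N)\(N/NP))/S S N\(S\N)
CKY chart[0,8] = {N}; S ∉ chart

NO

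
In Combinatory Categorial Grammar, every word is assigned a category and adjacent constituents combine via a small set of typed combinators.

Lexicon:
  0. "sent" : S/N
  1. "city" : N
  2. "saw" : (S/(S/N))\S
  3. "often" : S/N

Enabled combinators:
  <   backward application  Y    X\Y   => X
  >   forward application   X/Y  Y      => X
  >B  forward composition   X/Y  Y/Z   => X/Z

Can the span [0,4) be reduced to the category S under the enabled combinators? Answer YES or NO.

[0,4] S   >
  [0,3] S/(S/N)   <
    [0,2] S   >
      [0,1] "sent" : S/N
      [1,2] "city" : N
    [2,3] "saw" : (S/(S/N))\S
  [3,4] "often" : S/N

YES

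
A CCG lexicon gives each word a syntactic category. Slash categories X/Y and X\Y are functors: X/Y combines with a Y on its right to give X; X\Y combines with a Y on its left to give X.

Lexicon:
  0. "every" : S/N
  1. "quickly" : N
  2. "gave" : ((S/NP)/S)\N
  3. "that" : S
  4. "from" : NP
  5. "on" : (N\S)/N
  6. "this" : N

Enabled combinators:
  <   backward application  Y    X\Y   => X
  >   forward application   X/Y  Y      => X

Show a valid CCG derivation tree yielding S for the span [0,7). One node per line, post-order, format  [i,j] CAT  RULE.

[0,7] S   >
  [0,1] "every" : S/N
  [1,7] N   <
    [1,5] S   >
      [1,4] S/NP   >
        [1,3] (S/NP)/S   <
          [1,2] "quickly" : N
          [2,3] "gave" : ((S/NP)/S)\N
        [3,4] "that" : S
      [4,5] "from" : NP
    [5,7] N\S   >
      [5,6] "on" : (N\S)/N
      [6,7] "this" : N

[0,1] S/N  lex  "every"
[1,2] N  lex  "quickly"
[2,3] ((S/NP)/S)\N  lex  "gave"
[1,3] (S/NP)/S  <  k=2
[3,4] S  lex  "that"
[1,4] S/NP  >  k=3
[4,5] NP  lex  "from"
[1,5] S  >  k=4
[5,6] (N\S)/N  lex  "on"
[6,7] N  lex  "this"
[5,7] N\S  >  k=6
[1,7] N  <  k=5
[0,7] S  >  k=1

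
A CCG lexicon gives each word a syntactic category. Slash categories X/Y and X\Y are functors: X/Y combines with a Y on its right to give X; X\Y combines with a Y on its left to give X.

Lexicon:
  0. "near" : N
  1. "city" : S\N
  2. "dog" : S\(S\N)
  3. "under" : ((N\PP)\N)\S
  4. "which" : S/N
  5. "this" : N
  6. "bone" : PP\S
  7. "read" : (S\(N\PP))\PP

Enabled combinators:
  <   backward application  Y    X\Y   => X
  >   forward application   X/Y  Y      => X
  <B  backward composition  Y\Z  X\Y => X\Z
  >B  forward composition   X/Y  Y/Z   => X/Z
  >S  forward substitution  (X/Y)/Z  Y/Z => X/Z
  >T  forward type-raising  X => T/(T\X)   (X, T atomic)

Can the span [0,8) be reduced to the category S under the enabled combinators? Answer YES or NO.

YES

[0,8] S   <
  [0,1] "near" : N
  [1,8] S\N   <B
    [1,4] (N\PP)\N   <
      [1,3] S   <
        [1,2] "city" : S\N
        [2,3] "dog" : S\(S\N)
      [3,4] "under" : ((N\PP)\N)\S
    [4,8] S\(N\PP)   <
      [4,7] PP   <
        [4,6] S   >
          [4,5] "which" : S/N
          [5,6] "this" : N
        [6,7] "bone" : PP\S
      [7,8] "read" : (S\(N\PP))\PP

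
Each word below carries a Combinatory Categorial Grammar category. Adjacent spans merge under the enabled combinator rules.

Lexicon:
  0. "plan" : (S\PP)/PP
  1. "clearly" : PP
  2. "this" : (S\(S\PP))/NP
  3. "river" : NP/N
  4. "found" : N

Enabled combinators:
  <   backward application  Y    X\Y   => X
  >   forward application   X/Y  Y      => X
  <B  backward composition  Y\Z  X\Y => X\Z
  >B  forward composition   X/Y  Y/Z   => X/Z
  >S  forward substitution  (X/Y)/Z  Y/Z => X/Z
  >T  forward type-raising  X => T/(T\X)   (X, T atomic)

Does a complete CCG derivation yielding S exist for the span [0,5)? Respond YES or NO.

[0,5] S   <
  [0,2] S\PP   >
    [0,1] "plan" : (S\PP)/PP
    [1,2] "clearly" : PP
  [2,5] S\(S\PP)   >
    [2,3] "this" : (S\(S\PP))/NP
    [3,5] NP   >
      [3,4] "river" : NP/N
      [4,5] "found" : N

YES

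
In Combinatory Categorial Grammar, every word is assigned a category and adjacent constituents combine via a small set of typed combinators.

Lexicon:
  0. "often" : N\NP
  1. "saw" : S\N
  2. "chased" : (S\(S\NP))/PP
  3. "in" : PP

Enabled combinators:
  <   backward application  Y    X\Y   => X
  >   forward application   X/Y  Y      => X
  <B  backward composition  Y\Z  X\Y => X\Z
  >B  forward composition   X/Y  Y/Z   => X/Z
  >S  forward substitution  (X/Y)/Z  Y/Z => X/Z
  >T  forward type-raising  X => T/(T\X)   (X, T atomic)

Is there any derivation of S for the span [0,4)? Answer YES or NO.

[0,4] S   <
  [0,2] S\NP   <B
    [0,1] "often" : N\NP
    [1,2] "saw" : S\N
  [2,4] S\(S\NP)   >
    [2,3] "chased" : (S\(S\NP))/PP
    [3,4] "in" : PP

YES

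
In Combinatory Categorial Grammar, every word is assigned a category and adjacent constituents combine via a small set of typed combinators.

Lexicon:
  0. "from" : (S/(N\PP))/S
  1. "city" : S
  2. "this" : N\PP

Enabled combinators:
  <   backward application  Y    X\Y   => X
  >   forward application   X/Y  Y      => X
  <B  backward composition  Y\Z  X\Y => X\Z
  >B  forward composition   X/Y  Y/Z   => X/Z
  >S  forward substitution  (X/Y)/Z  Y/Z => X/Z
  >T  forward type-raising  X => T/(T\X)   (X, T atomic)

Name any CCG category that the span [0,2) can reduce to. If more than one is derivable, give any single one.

[0,3] S   >
  [0,2] S/(N\PP)   >
    [0,1] "from" : (S/(N\PP))/S
    [1,2] "city" : S
  [2,3] "this" : N\PP

S/(N\PP)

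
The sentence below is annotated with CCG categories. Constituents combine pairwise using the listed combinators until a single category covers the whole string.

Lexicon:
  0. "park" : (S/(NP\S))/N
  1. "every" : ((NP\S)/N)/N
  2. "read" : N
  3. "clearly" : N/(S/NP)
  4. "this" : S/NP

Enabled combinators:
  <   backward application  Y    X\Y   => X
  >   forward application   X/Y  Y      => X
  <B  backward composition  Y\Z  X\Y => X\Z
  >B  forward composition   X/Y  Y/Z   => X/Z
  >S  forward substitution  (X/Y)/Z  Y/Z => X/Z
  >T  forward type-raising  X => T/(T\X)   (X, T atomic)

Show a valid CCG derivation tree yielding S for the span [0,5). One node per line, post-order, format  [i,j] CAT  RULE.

[0,5] S   >
  [0,3] S/N   >S
    [0,1] "park" : (S/(NP\S))/N
    [1,3] (NP\S)/N   >
      [1,2] "every" : ((NP\S)/N)/N
      [2,3] "read" : N
  [3,5] N   >
    [3,4] "clearly" : N/(S/NP)
    [4,5] "this" : S/NP

[0,1] (S/(NP\S))/N  lex  "park"
[1,2] ((NP\S)/N)/N  lex  "every"
[2,3] N  lex  "read"
[1,3] (NP\S)/N  >  k=2
[0,3] S/N  >S  k=1
[3,4] N/(S/NP)  lex  "clearly"
[4,5] S/NP  lex  "this"
[3,5] N  >  k=4
[0,5] S  >  k=3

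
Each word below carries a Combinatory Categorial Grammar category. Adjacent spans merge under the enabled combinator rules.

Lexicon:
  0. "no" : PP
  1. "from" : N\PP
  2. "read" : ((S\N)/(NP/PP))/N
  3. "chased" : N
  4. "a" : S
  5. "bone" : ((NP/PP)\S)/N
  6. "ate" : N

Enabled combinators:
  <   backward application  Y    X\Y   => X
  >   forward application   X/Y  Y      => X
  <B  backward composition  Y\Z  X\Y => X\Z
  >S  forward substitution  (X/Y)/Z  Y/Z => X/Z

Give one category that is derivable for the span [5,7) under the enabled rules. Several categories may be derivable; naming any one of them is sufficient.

(NP/PP)\S

[0,7] S   <
  [0,2] N   <
    [0,1] "no" : PP
    [1,2] "from" : N\PP
  [2,7] S\N   >
    [2,4] (S\N)/(NP/PP)   >
      [2,3] "read" : ((S\N)/(NP/PP))/N
      [3,4] "chased" : N
    [4,7] NP/PP   <
      [4,5] "a" : S
      [5,7] (NP/PP)\S   >
        [5,6] "bone" : ((NP/PP)\S)/N
        [6,7] "ate" : N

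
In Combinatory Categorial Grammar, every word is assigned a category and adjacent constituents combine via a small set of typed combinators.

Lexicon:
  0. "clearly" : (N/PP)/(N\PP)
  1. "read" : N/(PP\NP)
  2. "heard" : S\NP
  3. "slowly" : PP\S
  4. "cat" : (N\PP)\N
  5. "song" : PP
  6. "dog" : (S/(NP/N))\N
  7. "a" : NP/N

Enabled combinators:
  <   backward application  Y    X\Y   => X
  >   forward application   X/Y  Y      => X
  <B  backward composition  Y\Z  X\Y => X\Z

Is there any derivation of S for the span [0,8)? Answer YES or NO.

YES

[0,8] S   >
  [0,7] S/(NP/N)   <
    [0,6] N   >
      [0,5] N/PP   >
        [0,1] "clearly" : (N/PP)/(N\PP)
        [1,5] N\PP   <
          [1,4] N   >
            [1,2] "read" : N/(PP\NP)
            [2,4] PP\NP   <B
              [2,3] "heard" : S\NP
              [3,4] "slowly" : PP\S
          [4,5] "cat" : (N\PP)\N
      [5,6] "song" : PP
    [6,7] "dog" : (S/(NP/N))\N
  [7,8] "a" : NP/N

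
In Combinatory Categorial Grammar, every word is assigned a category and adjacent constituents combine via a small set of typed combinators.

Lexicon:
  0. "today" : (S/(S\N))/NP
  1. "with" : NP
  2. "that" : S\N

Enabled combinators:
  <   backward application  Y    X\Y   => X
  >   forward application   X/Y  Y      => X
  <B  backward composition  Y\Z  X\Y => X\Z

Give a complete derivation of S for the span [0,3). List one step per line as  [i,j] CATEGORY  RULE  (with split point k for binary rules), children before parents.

[0,3] S   >
  [0,2] S/(S\N)   >
    [0,1] "today" : (S/(S\N))/NP
    [1,2] "with" : NP
  [2,3] "that" : S\N

[0,1] (S/(S\N))/NP  lex  "today"
[1,2] NP  lex  "with"
[0,2] S/(S\N)  >  k=1
[2,3] S\N  lex  "that"
[0,3] S  >  k=2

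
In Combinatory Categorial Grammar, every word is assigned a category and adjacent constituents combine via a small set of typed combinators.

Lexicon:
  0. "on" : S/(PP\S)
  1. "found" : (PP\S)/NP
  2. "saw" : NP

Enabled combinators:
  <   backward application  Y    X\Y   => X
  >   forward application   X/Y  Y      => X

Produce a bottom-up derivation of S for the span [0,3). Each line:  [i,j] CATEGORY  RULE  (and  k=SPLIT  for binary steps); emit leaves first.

[0,3] S   >
  [0,1] "on" : S/(PP\S)
  [1,3] PP\S   >
    [1,2] "found" : (PP\S)/NP
    [2,3] "saw" : NP

[0,1] S/(PP\S)  lex  "on"
[1,2] (PP\S)/NP  lex  "found"
[2,3] NP  lex  "saw"
[1,3] PP\S  >  k=2
[0,3] S  >  k=1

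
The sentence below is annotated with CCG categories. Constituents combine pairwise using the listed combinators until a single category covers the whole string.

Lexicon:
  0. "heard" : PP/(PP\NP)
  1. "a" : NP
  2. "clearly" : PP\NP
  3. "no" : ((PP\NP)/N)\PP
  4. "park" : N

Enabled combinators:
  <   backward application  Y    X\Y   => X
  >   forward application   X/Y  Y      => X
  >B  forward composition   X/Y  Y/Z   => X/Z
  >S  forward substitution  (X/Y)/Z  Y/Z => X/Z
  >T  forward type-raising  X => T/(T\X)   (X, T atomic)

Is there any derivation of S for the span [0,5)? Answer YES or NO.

PP/(PP\NP) NP PP\NP ((PP\NP)/N)\PP N
CKY chart[0,5] = {N/(N\PP), NP/(NP\PP), PP, PP/(N\N), PP/(PP\PP), S/(S\PP)}; S ∉ chart

NO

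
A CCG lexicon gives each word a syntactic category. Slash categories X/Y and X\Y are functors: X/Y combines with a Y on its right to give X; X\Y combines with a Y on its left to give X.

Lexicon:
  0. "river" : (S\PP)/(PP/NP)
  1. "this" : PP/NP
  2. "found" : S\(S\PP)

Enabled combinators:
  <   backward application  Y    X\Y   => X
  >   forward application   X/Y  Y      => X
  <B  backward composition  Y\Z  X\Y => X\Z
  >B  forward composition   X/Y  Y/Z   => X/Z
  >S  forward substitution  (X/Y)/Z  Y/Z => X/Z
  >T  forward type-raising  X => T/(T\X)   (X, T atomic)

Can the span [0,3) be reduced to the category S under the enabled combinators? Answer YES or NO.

[0,3] S   <
  [0,2] S\PP   >
    [0,1] "river" : (S\PP)/(PP/NP)
    [1,2] "this" : PP/NP
  [2,3] "found" : S\(S\PP)

YES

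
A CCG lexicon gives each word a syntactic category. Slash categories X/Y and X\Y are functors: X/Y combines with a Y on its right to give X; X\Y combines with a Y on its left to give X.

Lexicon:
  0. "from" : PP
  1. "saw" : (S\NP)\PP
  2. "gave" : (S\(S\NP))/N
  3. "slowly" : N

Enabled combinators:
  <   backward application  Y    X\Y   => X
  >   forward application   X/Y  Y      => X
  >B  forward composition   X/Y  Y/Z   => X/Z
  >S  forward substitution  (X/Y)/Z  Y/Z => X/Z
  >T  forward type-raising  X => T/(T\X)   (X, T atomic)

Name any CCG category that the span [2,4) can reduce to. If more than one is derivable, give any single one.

S\(S\NP)

[0,4] S   <
  [0,2] S\NP   <
    [0,1] "from" : PP
    [1,2] "saw" : (S\NP)\PP
  [2,4] S\(S\NP)   >
    [2,3] "gave" : (S\(S\NP))/N
    [3,4] "slowly" : N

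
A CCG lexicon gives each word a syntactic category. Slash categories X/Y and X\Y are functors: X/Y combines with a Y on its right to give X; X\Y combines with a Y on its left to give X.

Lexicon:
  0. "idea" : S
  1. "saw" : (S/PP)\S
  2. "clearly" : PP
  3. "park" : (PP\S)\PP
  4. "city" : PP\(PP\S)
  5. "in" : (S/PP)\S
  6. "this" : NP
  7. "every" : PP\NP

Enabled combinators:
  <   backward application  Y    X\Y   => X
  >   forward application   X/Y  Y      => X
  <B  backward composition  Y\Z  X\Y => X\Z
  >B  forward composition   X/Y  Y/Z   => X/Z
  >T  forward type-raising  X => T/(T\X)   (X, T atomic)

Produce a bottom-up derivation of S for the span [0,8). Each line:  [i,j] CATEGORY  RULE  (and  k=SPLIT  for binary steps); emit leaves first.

[0,1] S  lex  "idea"
[1,2] (S/PP)\S  lex  "saw"
[0,2] S/PP  <  k=1
[2,3] PP  lex  "clearly"
[3,4] (PP\S)\PP  lex  "park"
[2,4] PP\S  <  k=3
[4,5] PP\(PP\S)  lex  "city"
[2,5] PP  <  k=4
[0,5] S  >  k=2
[5,6] (S/PP)\S  lex  "in"
[0,6] S/PP  <  k=5
[6,7] NP  lex  "this"
[6,7] PP/(PP\NP)  >T
[7,8] PP\NP  lex  "every"
[6,8] PP  >  k=7
[0,8] S  >  k=6

[0,8] S   >
  [0,6] S/PP   <
    [0,5] S   >
      [0,2] S/PP   <
        [0,1] "idea" : S
        [1,2] "saw" : (S/PP)\S
      [2,5] PP   <
        [2,4] PP\S   <
          [2,3] "clearly" : PP
          [3,4] "park" : (PP\S)\PP
        [4,5] "city" : PP\(PP\S)
    [5,6] "in" : (S/PP)\S
  [6,8] PP   >
    [6,7] PP/(PP\NP)   >T
      [6,7] "this" : NP
    [7,8] "every" : PP\NP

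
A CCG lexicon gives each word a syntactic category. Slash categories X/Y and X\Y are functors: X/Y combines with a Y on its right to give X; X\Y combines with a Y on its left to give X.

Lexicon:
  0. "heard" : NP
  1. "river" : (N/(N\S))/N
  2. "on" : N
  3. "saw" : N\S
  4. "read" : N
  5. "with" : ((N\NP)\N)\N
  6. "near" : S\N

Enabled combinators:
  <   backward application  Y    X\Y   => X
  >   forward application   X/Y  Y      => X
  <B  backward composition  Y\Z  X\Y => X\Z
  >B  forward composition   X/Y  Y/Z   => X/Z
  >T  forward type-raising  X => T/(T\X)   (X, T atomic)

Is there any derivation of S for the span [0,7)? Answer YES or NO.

[0,7] S   >
  [0,1] S/(S\NP)   >T
    [0,1] "heard" : NP
  [1,7] S\NP   <B
    [1,6] N\NP   <
      [1,4] N   >
        [1,3] N/(N\S)   >
          [1,2] "river" : (N/(N\S))/N
          [2,3] "on" : N
        [3,4] "saw" : N\S
      [4,6] (N\NP)\N   <
        [4,5] "read" : N
        [5,6] "with" : ((N\NP)\N)\N
    [6,7] "near" : S\N

YES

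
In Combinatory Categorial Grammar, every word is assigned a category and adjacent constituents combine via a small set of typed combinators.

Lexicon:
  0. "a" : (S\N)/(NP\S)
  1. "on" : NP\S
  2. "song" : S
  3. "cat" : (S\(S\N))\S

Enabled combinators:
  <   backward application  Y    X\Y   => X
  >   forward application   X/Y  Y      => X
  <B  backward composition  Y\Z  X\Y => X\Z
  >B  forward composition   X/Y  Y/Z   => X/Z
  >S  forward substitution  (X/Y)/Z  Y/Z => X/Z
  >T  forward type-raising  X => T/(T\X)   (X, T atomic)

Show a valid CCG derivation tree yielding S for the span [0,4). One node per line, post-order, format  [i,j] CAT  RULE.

[0,1] (S\N)/(NP\S)  lex  "a"
[1,2] NP\S  lex  "on"
[0,2] S\N  >  k=1
[2,3] S  lex  "song"
[3,4] (S\(S\N))\S  lex  "cat"
[2,4] S\(S\N)  <  k=3
[0,4] S  <  k=2

[0,4] S   <
  [0,2] S\N   >
    [0,1] "a" : (S\N)/(NP\S)
    [1,2] "on" : NP\S
  [2,4] S\(S\N)   <
    [2,3] "song" : S
    [3,4] "cat" : (S\(S\N))\S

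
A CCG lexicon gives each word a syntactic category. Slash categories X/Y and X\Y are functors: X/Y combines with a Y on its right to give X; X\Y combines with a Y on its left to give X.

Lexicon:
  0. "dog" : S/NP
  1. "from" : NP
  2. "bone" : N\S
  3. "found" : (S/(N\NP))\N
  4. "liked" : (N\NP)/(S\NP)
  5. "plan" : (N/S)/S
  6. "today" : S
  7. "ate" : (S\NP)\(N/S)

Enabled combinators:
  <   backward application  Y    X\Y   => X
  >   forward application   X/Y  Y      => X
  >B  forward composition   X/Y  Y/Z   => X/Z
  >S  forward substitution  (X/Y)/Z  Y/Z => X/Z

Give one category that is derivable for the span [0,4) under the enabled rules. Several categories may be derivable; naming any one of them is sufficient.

S/(N\NP)

[0,8] S   >
  [0,4] S/(N\NP)   <
    [0,3] N   <
      [0,2] S   >
        [0,1] "dog" : S/NP
        [1,2] "from" : NP
      [2,3] "bone" : N\S
    [3,4] "found" : (S/(N\NP))\N
  [4,8] N\NP   >
    [4,5] "liked" : (N\NP)/(S\NP)
    [5,8] S\NP   <
      [5,7] N/S   >
        [5,6] "plan" : (N/S)/S
        [6,7] "today" : S
      [7,8] "ate" : (S\NP)\(N/S)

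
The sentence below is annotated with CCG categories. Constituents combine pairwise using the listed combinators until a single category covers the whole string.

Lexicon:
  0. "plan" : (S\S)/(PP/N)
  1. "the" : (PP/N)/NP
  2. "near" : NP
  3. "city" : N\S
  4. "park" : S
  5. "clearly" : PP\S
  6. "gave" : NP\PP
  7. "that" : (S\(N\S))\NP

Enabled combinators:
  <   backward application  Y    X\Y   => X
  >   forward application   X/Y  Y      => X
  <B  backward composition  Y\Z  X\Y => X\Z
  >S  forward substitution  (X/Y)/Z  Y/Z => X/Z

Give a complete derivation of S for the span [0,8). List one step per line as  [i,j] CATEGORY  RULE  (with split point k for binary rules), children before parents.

[0,1] (S\S)/(PP/N)  lex  "plan"
[1,2] (PP/N)/NP  lex  "the"
[2,3] NP  lex  "near"
[1,3] PP/N  >  k=2
[0,3] S\S  >  k=1
[3,4] N\S  lex  "city"
[0,4] N\S  <B  k=3
[4,5] S  lex  "park"
[5,6] PP\S  lex  "clearly"
[4,6] PP  <  k=5
[6,7] NP\PP  lex  "gave"
[4,7] NP  <  k=6
[7,8] (S\(N\S))\NP  lex  "that"
[4,8] S\(N\S)  <  k=7
[0,8] S  <  k=4

[0,8] S   <
  [0,4] N\S   <B
    [0,3] S\S   >
      [0,1] "plan" : (S\S)/(PP/N)
      [1,3] PP/N   >
        [1,2] "the" : (PP/N)/NP
        [2,3] "near" : NP
    [3,4] "city" : N\S
  [4,8] S\(N\S)   <
    [4,7] NP   <
      [4,6] PP   <
        [4,5] "park" : S
        [5,6] "clearly" : PP\S
      [6,7] "gave" : NP\PP
    [7,8] "that" : (S\(N\S))\NP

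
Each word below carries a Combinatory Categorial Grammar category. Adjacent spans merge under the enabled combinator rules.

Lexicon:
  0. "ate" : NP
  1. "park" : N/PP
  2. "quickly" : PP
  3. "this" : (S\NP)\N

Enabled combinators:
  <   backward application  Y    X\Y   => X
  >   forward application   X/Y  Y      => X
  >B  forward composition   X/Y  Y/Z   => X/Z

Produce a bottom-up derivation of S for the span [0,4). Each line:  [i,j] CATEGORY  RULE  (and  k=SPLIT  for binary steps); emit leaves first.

[0,1] NP  lex  "ate"
[1,2] N/PP  lex  "park"
[2,3] PP  lex  "quickly"
[1,3] N  >  k=2
[3,4] (S\NP)\N  lex  "this"
[1,4] S\NP  <  k=3
[0,4] S  <  k=1

[0,4] S   <
  [0,1] "ate" : NP
  [1,4] S\NP   <
    [1,3] N   >
      [1,2] "park" : N/PP
      [2,3] "quickly" : PP
    [3,4] "this" : (S\NP)\N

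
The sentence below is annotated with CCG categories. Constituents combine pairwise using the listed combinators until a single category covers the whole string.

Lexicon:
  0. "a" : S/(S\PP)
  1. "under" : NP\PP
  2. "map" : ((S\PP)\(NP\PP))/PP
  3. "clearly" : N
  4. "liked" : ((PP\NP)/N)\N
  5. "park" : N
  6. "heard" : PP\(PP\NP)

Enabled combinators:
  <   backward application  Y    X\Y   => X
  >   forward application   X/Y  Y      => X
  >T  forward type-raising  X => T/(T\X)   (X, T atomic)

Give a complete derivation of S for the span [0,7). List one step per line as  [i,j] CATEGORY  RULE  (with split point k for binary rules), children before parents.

[0,1] S/(S\PP)  lex  "a"
[1,2] NP\PP  lex  "under"
[2,3] ((S\PP)\(NP\PP))/PP  lex  "map"
[3,4] N  lex  "clearly"
[4,5] ((PP\NP)/N)\N  lex  "liked"
[3,5] (PP\NP)/N  <  k=4
[5,6] N  lex  "park"
[3,6] PP\NP  >  k=5
[6,7] PP\(PP\NP)  lex  "heard"
[3,7] PP  <  k=6
[2,7] (S\PP)\(NP\PP)  >  k=3
[1,7] S\PP  <  k=2
[0,7] S  >  k=1

[0,7] S   >
  [0,1] "a" : S/(S\PP)
  [1,7] S\PP   <
    [1,2] "under" : NP\PP
    [2,7] (S\PP)\(NP\PP)   >
      [2,3] "map" : ((S\PP)\(NP\PP))/PP
      [3,7] PP   <
        [3,6] PP\NP   >
          [3,5] (PP\NP)/N   <
            [3,4] "clearly" : N
            [4,5] "liked" : ((PP\NP)/N)\N
          [5,6] "park" : N
        [6,7] "heard" : PP\(PP\NP)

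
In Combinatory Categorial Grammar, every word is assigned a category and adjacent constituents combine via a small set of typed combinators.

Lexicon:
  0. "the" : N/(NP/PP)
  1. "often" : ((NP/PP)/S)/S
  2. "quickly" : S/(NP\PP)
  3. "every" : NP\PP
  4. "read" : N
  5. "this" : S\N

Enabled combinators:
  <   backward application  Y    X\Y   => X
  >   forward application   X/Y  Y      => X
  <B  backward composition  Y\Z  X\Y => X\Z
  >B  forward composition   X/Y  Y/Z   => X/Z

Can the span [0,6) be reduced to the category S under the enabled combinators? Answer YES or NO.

N/(NP/PP) ((NP/PP)/S)/S S/(NP\PP) NP\PP N S\N
CKY chart[0,6] = {N}; S ∉ chart

NO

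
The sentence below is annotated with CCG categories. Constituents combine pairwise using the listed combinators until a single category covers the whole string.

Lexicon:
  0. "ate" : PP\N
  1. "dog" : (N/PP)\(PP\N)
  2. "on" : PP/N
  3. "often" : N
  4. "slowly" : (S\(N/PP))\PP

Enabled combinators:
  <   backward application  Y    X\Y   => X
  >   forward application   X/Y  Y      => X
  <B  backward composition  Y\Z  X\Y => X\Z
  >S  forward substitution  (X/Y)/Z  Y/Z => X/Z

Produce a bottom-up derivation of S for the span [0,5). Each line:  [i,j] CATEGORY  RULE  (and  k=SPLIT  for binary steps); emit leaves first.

[0,5] S   <
  [0,2] N/PP   <
    [0,1] "ate" : PP\N
    [1,2] "dog" : (N/PP)\(PP\N)
  [2,5] S\(N/PP)   <
    [2,4] PP   >
      [2,3] "on" : PP/N
      [3,4] "often" : N
    [4,5] "slowly" : (S\(N/PP))\PP

[0,1] PP\N  lex  "ate"
[1,2] (N/PP)\(PP\N)  lex  "dog"
[0,2] N/PP  <  k=1
[2,3] PP/N  lex  "on"
[3,4] N  lex  "often"
[2,4] PP  >  k=3
[4,5] (S\(N/PP))\PP  lex  "slowly"
[2,5] S\(N/PP)  <  k=4
[0,5] S  <  k=2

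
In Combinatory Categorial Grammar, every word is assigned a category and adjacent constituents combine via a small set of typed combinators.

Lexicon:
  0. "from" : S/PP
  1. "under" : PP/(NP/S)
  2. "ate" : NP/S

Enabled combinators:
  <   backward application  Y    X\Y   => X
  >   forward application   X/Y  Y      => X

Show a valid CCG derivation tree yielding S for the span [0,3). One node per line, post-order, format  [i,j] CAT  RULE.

[0,3] S   >
  [0,1] "from" : S/PP
  [1,3] PP   >
    [1,2] "under" : PP/(NP/S)
    [2,3] "ate" : NP/S

[0,1] S/PP  lex  "from"
[1,2] PP/(NP/S)  lex  "under"
[2,3] NP/S  lex  "ate"
[1,3] PP  >  k=2
[0,3] S  >  k=1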